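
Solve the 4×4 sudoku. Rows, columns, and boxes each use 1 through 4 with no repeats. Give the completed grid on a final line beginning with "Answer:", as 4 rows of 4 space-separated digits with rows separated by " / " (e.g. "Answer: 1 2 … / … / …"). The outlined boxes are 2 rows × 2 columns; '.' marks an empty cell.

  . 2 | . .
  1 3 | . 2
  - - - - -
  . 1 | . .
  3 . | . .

Step 1. [r2c3∈{4}] nothing but 4 survives at r2c3, so r2c3=4.
Step 2. [r3c1∈{2,4}] in col 1, 2 fits only at r3c1, so r3c1=2.
Step 3. [r3c4∈{3,4}] r3c4 is the only open cell in row 3 admitting 4 ⇒ r3c4=4.
Step 4. [r4c4∈{1}] r4c4 has the single candidate 1 ⇒ r4c4=1.
Step 5. [r1c4∈{3}] only 3 remains possible at r1c4 ⇒ r1c4=3.
Step 6. [r1c3∈{1}] nothing but 1 survives at r1c3. So r1c3=1.
Step 7. [r4c3∈{2}] r4c3 has the single candidate 2 ⇒ r4c3=2.
Step 8. [r1c1∈{4}] r1c1 has the single candidate 4 ⇒ r1c1=4.
Step 9. [r3c3∈{3}] nothing but 3 survives at r3c3. So r3c3=3.
Step 10. [r4c2∈{4}] nothing but 4 survives at r4c2, so r4c2=4.

Answer: 4 2 1 3 / 1 3 4 2 / 2 1 3 4 / 3 4 2 1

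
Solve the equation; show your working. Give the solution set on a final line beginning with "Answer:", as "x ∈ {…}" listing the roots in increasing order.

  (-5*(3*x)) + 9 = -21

Step 1. [(-5*(3*x)) + 9 = -21] the outer +9 inverts by subtracting 9 ⇒ sub: -5*(3*x) = -30.
Step 2. [-5*(3*x) = -30] leading coefficient -5: divide by -5, so div: 3*x = 6.
Step 3. [3*x = 6] 3 out front; divide by 3, so div: x = 2.

Answer: x ∈ {2}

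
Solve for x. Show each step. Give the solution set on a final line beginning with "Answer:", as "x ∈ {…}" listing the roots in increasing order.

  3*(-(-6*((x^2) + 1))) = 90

Step 1. [3*(-(-6*((x^2) + 1))) = 90] leading coefficient 3: divide by 3, so div: -(-6*((x^2) + 1)) = 30.
Step 2. [-(-6*((x^2) + 1)) = 30] flip signs both sides, so neg: -6*((x^2) + 1) = -30.
Step 3. [-6*((x^2) + 1) = -30] divide by the outer -6 ⇒ div: (x^2) + 1 = 5.
Step 4. [(x^2) + 1 = 5] +1 is outermost — subtract 1 both sides. So sub: x^2 = 4.
Step 5. [x^2 = 4] √ both sides: 4 ≥ 0 gives two branches, so sqrt: x = 2 or -2.

Answer: x ∈ {-2, 2}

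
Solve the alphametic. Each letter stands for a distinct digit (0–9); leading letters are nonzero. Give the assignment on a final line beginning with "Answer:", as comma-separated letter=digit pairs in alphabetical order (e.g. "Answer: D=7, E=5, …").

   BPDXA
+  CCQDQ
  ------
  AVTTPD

Step 1. [col 1: A + Q ≡ D (mod 10)] several values work for A in column 1 (A + Q ≡ D (mod 10), carry-in 0); try A=1 ⇒ A=1.
Step 2. [col 1: A + Q ≡ D (mod 10)] no forcing yet in column 1 (carry-in 0); Q=7 is free and consistent — try it. So Q=7.
Step 3. [col 1: A + Q ≡ D (mod 10)] from column 1 (A=1, Q=7, carry-in 0, digits 1,7 already taken and all letters distinct): D must equal 8. So D=8.
Step 4. [col 2: X + D ≡ P (mod 10)] column 2 (X + D ≡ P (mod 10), carry-in 0) doesn't pin X yet; pick X=2 and continue, so X=2.
Step 5. [col 2: X + D ≡ P (mod 10)] column 2: given X=2, D=8, carry-in 0, and digits 1,2,7,8 already taken and all letters distinct, X+D≡P (mod 10) forces P=0. So P=0.
Step 6. [col 3: D + Q ≡ T (mod 10)] column 3: given D=8, Q=7, carry-in 1, and digits 0,1,2,7,8 already taken and all letters distinct, D+Q≡T (mod 10) forces T=6 ⇒ T=6.
Step 7. [col 4: P + C ≡ T (mod 10)] column 4: given P=0, T=6, carry-in 1, and digits 0,1,2,6,7,8 already taken and all letters distinct, P+C≡T (mod 10) forces C=5 ⇒ C=5.
Step 8. [col 5: B + C ≡ V (mod 10)] column 5 (B + C ≡ V (mod 10), carry-in 0) doesn't pin V yet; pick V=4 and continue. So V=4.
Step 9. [col 5: B + C ≡ V (mod 10)] column 5: given C=5, V=4, carry-in 0, and digits 0,1,2,4,5,6,7,8 already taken and all letters distinct, B+C≡V (mod 10) forces B=9 ⇒ B=9.

Answer: A=1, B=9, C=5, D=8, P=0, Q=7, T=6, V=4, X=2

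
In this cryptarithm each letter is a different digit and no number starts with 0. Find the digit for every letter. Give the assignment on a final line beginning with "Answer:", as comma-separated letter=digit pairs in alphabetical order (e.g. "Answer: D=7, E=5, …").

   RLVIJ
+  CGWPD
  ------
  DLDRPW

Step 1. [col 1: J + D ≡ W (mod 10)] column 1 (J + D ≡ W (mod 10), carry-in 0) doesn't pin W yet; pick W=3 and continue. So W=3.
Step 2. [col 1: J + D ≡ W (mod 10)] several values work for J in column 1 (J + D ≡ W (mod 10), carry-in 0); try J=2 ⇒ J=2.
Step 3. [col 1: J + D ≡ W (mod 10)] in column 1 we have J+D≡W with carry-in 0; given J=2, W=3 and digits 2,3 already taken and all letters distinct, that pins D to 1 ⇒ D=1.
Step 4. [col 2: I + P ≡ P (mod 10)] column 2: given nothing yet, carry-in 0, and digits 1,2,3 already taken and all letters distinct, I+P≡P (mod 10) forces I=0 ⇒ I=0.
Step 5. [col 2: I + P ≡ P (mod 10)] column 2 (I + P ≡ P (mod 10), carry-in 0) doesn't pin P yet; pick P=9 and continue, so P=9.
Step 6. [col 3: V + W ≡ R (mod 10)] several values work for V in column 3 (V + W ≡ R (mod 10), carry-in 0); try V=4. So V=4.
Step 7. [col 3: V + W ≡ R (mod 10)] from column 3 (V=4, W=3, carry-in 0, digits 0,1,2,3,4,9 already taken and all letters distinct): R must equal 7, so R=7.
Step 8. [col 4: L + G ≡ D (mod 10)] several values work for L in column 4 (L + G ≡ D (mod 10), carry-in 0); try L=6. So L=6.
Step 9. [col 4: L + G ≡ D (mod 10)] column 4: given L=6, D=1, carry-in 0, and digits 0,1,2,3,4,6,7,9 already taken and all letters distinct, L+G≡D (mod 10) forces G=5, so G=5.
Step 10. [col 5: R + C ≡ L (mod 10)] column 5: given R=7, L=6, carry-in 1, and digits 0,1,2,3,4,5,6,7,9 already taken and all letters distinct, R+C≡L (mod 10) forces C=8, so C=8.

Answer: C=8, D=1, G=5, I=0, J=2, L=6, P=9, R=7, V=4, W=3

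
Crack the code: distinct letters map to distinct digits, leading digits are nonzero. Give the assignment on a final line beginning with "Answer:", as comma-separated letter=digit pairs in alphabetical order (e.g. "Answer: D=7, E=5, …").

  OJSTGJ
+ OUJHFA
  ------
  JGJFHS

Step 1. [col 1: J + A ≡ S (mod 10)] several values work for A in column 1 (J + A ≡ S (mod 10), carry-in 0); try A=1. So A=1.
Step 2. [col 1: J + A ≡ S (mod 10)] J=9 is one option consistent with column 1 (J + A ≡ S (mod 10), carry-in 0) — take it ⇒ J=9.
Step 3. [col 1: J + A ≡ S (mod 10)] in column 1 we have J+A≡S with carry-in 0; given J=9, A=1 and digits 1,9 already taken and all letters distinct, that pins S to 0, so S=0.
Step 4. [col 2: G + F ≡ H (mod 10)] F=8 is one option consistent with column 2 (G + F ≡ H (mod 10), carry-in 1) — take it ⇒ F=8.
Step 5. [col 2: G + F ≡ H (mod 10)] no forcing yet in column 2 (carry-in 1); G=6 is free and consistent — try it ⇒ G=6.
Step 6. [col 2: G + F ≡ H (mod 10)] column 2: given G=6, F=8, carry-in 1, and digits 0,1,6,8,9 already taken and all letters distinct, G+F≡H (mod 10) forces H=5 ⇒ H=5.
Step 7. [col 3: T + H ≡ F (mod 10)] column 3: given H=5, F=8, carry-in 1, and digits 0,1,5,6,8,9 already taken and all letters distinct, T+H≡F (mod 10) forces T=2. So T=2.
Step 8. [col 5: J + U ≡ G (mod 10)] in column 5 we have J+U≡G with carry-in 0; given J=9, G=6 and digits 0,1,2,5,6,8,9 already taken and all letters distinct, that pins U to 7. So U=7.
Step 9. [col 6: O + O ≡ J (mod 10)] column 6: given J=9, carry-in 1, and digits 0,1,2,5,6,7,8,9 already taken and all letters distinct, O+O≡J (mod 10) forces O=4, so O=4.

Answer: A=1, F=8, G=6, H=5, J=9, O=4, S=0, T=2, U=7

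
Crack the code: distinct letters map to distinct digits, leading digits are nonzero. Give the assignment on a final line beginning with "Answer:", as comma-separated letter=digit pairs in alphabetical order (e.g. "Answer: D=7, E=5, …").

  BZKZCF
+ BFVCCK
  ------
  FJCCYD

Step 1. [col 1: F + K ≡ D (mod 10)] column 1 (F + K ≡ D (mod 10), carry-in 0) doesn't pin K yet; pick K=5 and continue, so K=5.
Step 2. [col 1: F + K ≡ D (mod 10)] D=7 is one option consistent with column 1 (F + K ≡ D (mod 10), carry-in 0) — take it. So D=7.
Step 3. [col 1: F + K ≡ D (mod 10)] from column 1 (K=5, D=7, carry-in 0, digits 5,7 already taken and all letters distinct): F must equal 2 ⇒ F=2.
Step 4. [col 2: C + C ≡ Y (mod 10)] several values work for C in column 2 (C + C ≡ Y (mod 10), carry-in 0); try C=4, so C=4.
Step 5. [col 2: C + C ≡ Y (mod 10)] in column 2 we have C+C≡Y with carry-in 0; given C=4 and digits 2,4,5,7 already taken and all letters distinct, that pins Y to 8 ⇒ Y=8.
Step 6. [col 3: Z + C ≡ C (mod 10)] column 3: given C=4, carry-in 0, and digits 2,4,5,7,8 already taken and all letters distinct, Z+C≡C (mod 10) forces Z=0 ⇒ Z=0.
Step 7. [col 4: K + V ≡ C (mod 10)] column 4: given K=5, C=4, carry-in 0, and digits 0,2,4,5,7,8 already taken and all letters distinct, K+V≡C (mod 10) forces V=9. So V=9.
Step 8. [col 5: Z + F ≡ J (mod 10)] column 5 reads Z+F+carry(1)=J with Z=0, F=2; with digits 0,2,4,5,7,8,9 already taken and all letters distinct, the only value for J is 3 ⇒ J=3.
Step 9. [col 6: B + B ≡ F (mod 10)] several values work for B in column 6 (B + B ≡ F (mod 10), carry-in 0); try B=1 ⇒ B=1.

Answer: B=1, C=4, D=7, F=2, J=3, K=5, V=9, Y=8, Z=0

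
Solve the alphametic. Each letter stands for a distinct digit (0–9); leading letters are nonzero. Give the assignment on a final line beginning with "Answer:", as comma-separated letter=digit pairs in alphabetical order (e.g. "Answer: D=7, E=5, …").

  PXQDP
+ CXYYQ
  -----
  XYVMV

Step 1. [col 1: P + Q ≡ V (mod 10)] several values work for Q in column 1 (P + Q ≡ V (mod 10), carry-in 0); try Q=3. So Q=3.
Step 2. [col 1: P + Q ≡ V (mod 10)] column 1 (P + Q ≡ V (mod 10), carry-in 0) doesn't pin P yet; pick P=5 and continue. So P=5.
Step 3. [col 1: P + Q ≡ V (mod 10)] in column 1 we have P+Q≡V with carry-in 0; given P=5, Q=3 and digits 3,5 already taken and all letters distinct, that pins V to 8, so V=8.
Step 4. [col 2: D + Y ≡ M (mod 10)] no forcing yet in column 2 (carry-in 0); M=0 is free and consistent — try it. So M=0.
Step 5. [col 2: D + Y ≡ M (mod 10)] column 2 (D + Y ≡ M (mod 10), carry-in 0) doesn't pin D yet; pick D=6 and continue. So D=6.
Step 6. [col 2: D + Y ≡ M (mod 10)] from column 2 (D=6, M=0, carry-in 0, digits 0,3,5,6,8 already taken and all letters distinct): Y must equal 4 ⇒ Y=4.
Step 7. [col 4: X + X ≡ Y (mod 10)] no forcing yet in column 4 (carry-in 0); X=7 is free and consistent — try it. So X=7.
Step 8. [col 5: P + C ≡ X (mod 10)] column 5 reads P+C+carry(1)=X with P=5, X=7; with digits 0,3,4,5,6,7,8 already taken and all letters distinct, the only value for C is 1 ⇒ C=1.

Answer: C=1, D=6, M=0, P=5, Q=3, V=8, X=7, Y=4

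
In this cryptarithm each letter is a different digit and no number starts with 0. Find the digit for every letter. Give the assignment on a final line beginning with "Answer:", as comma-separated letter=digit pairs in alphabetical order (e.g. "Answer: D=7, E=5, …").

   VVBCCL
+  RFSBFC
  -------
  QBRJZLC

Step 1. [col 1: L + C ≡ C (mod 10)] from column 1 (nothing yet, carry-in 0, all letters distinct, none taken yet): L must equal 0, so L=0.
Step 2. [Q] adding two 6-digit numbers gives at most 6+1 digits, and here it does — Q is that final carry and must be 1, so Q=1.
Step 3. [col 1: L + C ≡ C (mod 10)] C=8 is one option consistent with column 1 (L + C ≡ C (mod 10), carry-in 0) — take it, so C=8.
Step 4. [col 2: C + F ≡ L (mod 10)] from column 2 (C=8, L=0, carry-in 0, digits 0,1,8 already taken and all letters distinct): F must equal 2 ⇒ F=2.
Step 5. [col 3: C + B ≡ Z (mod 10)] B=5 is one option consistent with column 3 (C + B ≡ Z (mod 10), carry-in 1) — take it. So B=5.
Step 6. [col 3: C + B ≡ Z (mod 10)] from column 3 (C=8, B=5, carry-in 1, digits 0,1,2,5,8 already taken and all letters distinct): Z must equal 4 ⇒ Z=4.
Step 7. [col 4: B + S ≡ J (mod 10)] column 4 (B + S ≡ J (mod 10), carry-in 1) doesn't pin S yet; pick S=7 and continue ⇒ S=7.
Step 8. [col 4: B + S ≡ J (mod 10)] in column 4 we have B+S≡J with carry-in 1; given B=5, S=7 and digits 0,1,2,4,5,7,8 already taken and all letters distinct, that pins J to 3 ⇒ J=3.
Step 9. [col 5: V + F ≡ R (mod 10)] from column 5 (F=2, carry-in 1, digits 0,1,2,3,4,5,7,8 already taken and all letters distinct): V must equal 6, so V=6.
Step 10. [col 5: V + F ≡ R (mod 10)] column 5 reads V+F+carry(1)=R with V=6, F=2; with digits 0,1,2,3,4,5,6,7,8 already taken and all letters distinct, the only value for R is 9, so R=9.

Answer: B=5, C=8, F=2, J=3, L=0, Q=1, R=9, S=7, V=6, Z=4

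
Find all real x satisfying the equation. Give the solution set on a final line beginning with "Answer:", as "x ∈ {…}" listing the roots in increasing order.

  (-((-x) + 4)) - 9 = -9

Step 1. [(-((-x) + 4)) - 9 = -9] add 9: x sits inside (… - 9) ⇒ sub: -((-x) + 4) = 0.
Step 2. [-((-x) + 4) = 0] LHS negated; negate both sides ⇒ neg: (-x) + 4 = 0.
Step 3. [(-x) + 4 = 0] the outer +4 inverts by subtracting 4 ⇒ sub: -x = -4.
Step 4. [-x = -4] flip signs both sides ⇒ neg: x = 4.

Answer: x ∈ {4}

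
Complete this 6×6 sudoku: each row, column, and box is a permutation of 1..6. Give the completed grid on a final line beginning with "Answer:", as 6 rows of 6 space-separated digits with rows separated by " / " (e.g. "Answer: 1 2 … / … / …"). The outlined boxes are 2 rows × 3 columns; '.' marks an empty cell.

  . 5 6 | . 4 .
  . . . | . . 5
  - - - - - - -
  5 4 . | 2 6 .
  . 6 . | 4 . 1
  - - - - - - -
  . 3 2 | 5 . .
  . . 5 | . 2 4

Step 1. [r6c2∈{1}] nothing but 1 survives at r6c2 ⇒ r6c2=1.
Step 2. [r4c3∈{3}] r4c3 is down to just 3 ⇒ r4c3=3.
Step 3. [r2c5∈{1,3}] r2c5 is the only open cell in col 5 admitting 3 ⇒ r2c5=3.
Step 4. [r2c2∈{2}] r2c2 has the single candidate 2 ⇒ r2c2=2.
Step 5. [r2c3∈{1,4}] in col 3, 4 fits only at r2c3 ⇒ r2c3=4.
Step 6. [r1c4∈{1}] r1c4 has the single candidate 1. So r1c4=1.
Step 7. [r6c1∈{6}] nothing but 6 survives at r6c1. So r6c1=6.
Step 8. [r2c4∈{6}] r2c4 is down to just 6 ⇒ r2c4=6.
Step 9. [r6c4∈{3}] r6c4 has the single candidate 3 ⇒ r6c4=3.
Step 10. [r5c1∈{4}] nothing but 4 survives at r5c1 ⇒ r5c1=4.
Step 11. [r4c5∈{5}] r4c5 is down to just 5, so r4c5=5.
Step 12. [r3c6∈{3}] nothing but 3 survives at r3c6 ⇒ r3c6=3.
Step 13. [r5c5∈{1}] r5c5 is down to just 1 ⇒ r5c5=1.
Step 14. [r1c6∈{2}] r1c6's peers cover all but 2. So r1c6=2.
Step 15. [r5c6∈{6}] r5c6 has the single candidate 6. So r5c6=6.
Step 16. [r4c1∈{2}] r4c1 has the single candidate 2, so r4c1=2.
Step 17. [r1c1∈{3}] r1c1 is down to just 3. So r1c1=3.
Step 18. [r2c1∈{1}] only 1 remains possible at r2c1. So r2c1=1.
Step 19. [r3c3∈{1}] r3c3 has the single candidate 1, so r3c3=1.

Answer: 3 5 6 1 4 2 / 1 2 4 6 3 5 / 5 4 1 2 6 3 / 2 6 3 4 5 1 / 4 3 2 5 1 6 / 6 1 5 3 2 4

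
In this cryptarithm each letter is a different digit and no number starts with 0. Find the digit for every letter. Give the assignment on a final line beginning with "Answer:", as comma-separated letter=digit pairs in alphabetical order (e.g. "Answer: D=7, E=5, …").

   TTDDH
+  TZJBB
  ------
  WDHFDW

Step 1. [col 1: H + B ≡ W (mod 10)] column 1 (H + B ≡ W (mod 10), carry-in 0) doesn't pin H yet; pick H=2 and continue. So H=2.
Step 2. [col 1: H + B ≡ W (mod 10)] column 1 (H + B ≡ W (mod 10), carry-in 0) doesn't pin B yet; pick B=9 and continue, so B=9.
Step 3. [col 1: H + B ≡ W (mod 10)] column 1: given H=2, B=9, carry-in 0, and digits 2,9 already taken and all letters distinct, H+B≡W (mod 10) forces W=1 ⇒ W=1.
Step 4. [col 2: D + B ≡ D (mod 10)] no forcing yet in column 2 (carry-in 1); D=7 is free and consistent — try it, so D=7.
Step 5. [col 3: D + J ≡ F (mod 10)] several values work for J in column 3 (D + J ≡ F (mod 10), carry-in 1); try J=6. So J=6.
Step 6. [col 3: D + J ≡ F (mod 10)] in column 3 we have D+J≡F with carry-in 1; given D=7, J=6 and digits 1,2,6,7,9 already taken and all letters distinct, that pins F to 4 ⇒ F=4.
Step 7. [col 4: T + Z ≡ H (mod 10)] no forcing yet in column 4 (carry-in 1); Z=3 is free and consistent — try it, so Z=3.
Step 8. [col 4: T + Z ≡ H (mod 10)] from column 4 (Z=3, H=2, carry-in 1, digits 1,2,3,4,6,7,9 already taken and all letters distinct): T must equal 8 ⇒ T=8.

Answer: B=9, D=7, F=4, H=2, J=6, T=8, W=1, Z=3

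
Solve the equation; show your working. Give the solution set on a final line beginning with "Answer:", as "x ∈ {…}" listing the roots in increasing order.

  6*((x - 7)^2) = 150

Step 1. [6*((x - 7)^2) = 150] 6·(inner) — divide through by 6, so div: (x - 7)^2 = 25.
Step 2. [(x - 7)^2 = 25] LHS squared, RHS 25 ≥ 0: apply √ (±), so sqrt: x - 7 = 5 or -5.
Step 3. [x - 7 = 5 or -5] add 7: x sits inside (… - 7). So sub: x = 12 or 2.

Answer: x ∈ {2, 12}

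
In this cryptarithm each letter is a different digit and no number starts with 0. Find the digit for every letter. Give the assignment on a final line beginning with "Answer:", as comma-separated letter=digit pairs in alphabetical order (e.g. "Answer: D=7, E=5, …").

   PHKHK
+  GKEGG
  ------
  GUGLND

Step 1. [col 1: K + G ≡ D (mod 10)] K=4 is one option consistent with column 1 (K + G ≡ D (mod 10), carry-in 0) — take it, so K=4.
Step 2. [col 1: K + G ≡ D (mod 10)] column 1 (K + G ≡ D (mod 10), carry-in 0) doesn't pin G yet; pick G=1 and continue ⇒ G=1.
Step 3. [col 1: K + G ≡ D (mod 10)] column 1: given K=4, G=1, carry-in 0, and digits 1,4 already taken and all letters distinct, K+G≡D (mod 10) forces D=5, so D=5.
Step 4. [col 2: H + G ≡ N (mod 10)] column 2 (H + G ≡ N (mod 10), carry-in 0) doesn't pin N yet; pick N=7 and continue, so N=7.
Step 5. [col 2: H + G ≡ N (mod 10)] from column 2 (G=1, N=7, carry-in 0, digits 1,4,5,7 already taken and all letters distinct): H must equal 6 ⇒ H=6.
Step 6. [col 3: K + E ≡ L (mod 10)] E=9 is one option consistent with column 3 (K + E ≡ L (mod 10), carry-in 0) — take it. So E=9.
Step 7. [col 3: K + E ≡ L (mod 10)] from column 3 (K=4, E=9, carry-in 0, digits 1,4,5,6,7,9 already taken and all letters distinct): L must equal 3, so L=3.
Step 8. [col 5: P + G ≡ U (mod 10)] P=8 is one option consistent with column 5 (P + G ≡ U (mod 10), carry-in 1) — take it. So P=8.
Step 9. [col 5: P + G ≡ U (mod 10)] column 5 reads P+G+carry(1)=U with P=8, G=1; with digits 1,3,4,5,6,7,8,9 already taken and all letters distinct, the only value for U is 0, so U=0.

Answer: D=5, E=9, G=1, H=6, K=4, L=3, N=7, P=8, U=0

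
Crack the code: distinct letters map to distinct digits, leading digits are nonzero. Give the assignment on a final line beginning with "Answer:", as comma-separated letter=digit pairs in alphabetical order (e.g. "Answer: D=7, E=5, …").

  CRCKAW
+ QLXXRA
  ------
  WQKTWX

Step 1. [col 1: W + A ≡ X (mod 10)] no forcing yet in column 1 (carry-in 0); X=7 is free and consistent — try it. So X=7.
Step 2. [col 1: W + A ≡ X (mod 10)] A=8 is one option consistent with column 1 (W + A ≡ X (mod 10), carry-in 0) — take it. So A=8.
Step 3. [col 1: W + A ≡ X (mod 10)] from column 1 (A=8, X=7, carry-in 0, digits 7,8 already taken and all letters distinct): W must equal 9. So W=9.
Step 4. [col 2: A + R ≡ W (mod 10)] column 2 reads A+R+carry(1)=W with A=8, W=9; with digits 7,8,9 already taken and all letters distinct, the only value for R is 0. So R=0.
Step 5. [col 3: K + X ≡ T (mod 10)] column 3 (K + X ≡ T (mod 10), carry-in 0) doesn't pin T yet; pick T=1 and continue ⇒ T=1.
Step 6. [col 3: K + X ≡ T (mod 10)] column 3: given X=7, T=1, carry-in 0, and digits 0,1,7,8,9 already taken and all letters distinct, K+X≡T (mod 10) forces K=4, so K=4.
Step 7. [col 4: C + X ≡ K (mod 10)] in column 4 we have C+X≡K with carry-in 1; given X=7, K=4 and digits 0,1,4,7,8,9 already taken and all letters distinct, that pins C to 6 ⇒ C=6.
Step 8. [col 5: R + L ≡ Q (mod 10)] column 5 reads R+L+carry(1)=Q with R=0; with digits 0,1,4,6,7,8,9 already taken and all letters distinct, the only value for L is 2 ⇒ L=2.
Step 9. [col 5: R + L ≡ Q (mod 10)] in column 5 we have R+L≡Q with carry-in 1; given R=0, L=2 and digits 0,1,2,4,6,7,8,9 already taken and all letters distinct, that pins Q to 3, so Q=3.

Answer: A=8, C=6, K=4, L=2, Q=3, R=0, T=1, W=9, X=7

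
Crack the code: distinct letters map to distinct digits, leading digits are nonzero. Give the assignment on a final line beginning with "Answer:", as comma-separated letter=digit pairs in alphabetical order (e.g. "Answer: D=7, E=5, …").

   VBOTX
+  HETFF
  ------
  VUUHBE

Step 1. [col 1: X + F ≡ E (mod 10)] E=3 is one option consistent with column 1 (X + F ≡ E (mod 10), carry-in 0) — take it. So E=3.
Step 2. [col 1: X + F ≡ E (mod 10)] X=9 is one option consistent with column 1 (X + F ≡ E (mod 10), carry-in 0) — take it, so X=9.
Step 3. [V] V is the leading digit of a 6-digit sum of two 5-digit numbers; the final carry is exactly 1 ⇒ V=1.
Step 4. [col 1: X + F ≡ E (mod 10)] column 1: given X=9, E=3, carry-in 0, and digits 1,3,9 already taken and all letters distinct, X+F≡E (mod 10) forces F=4. So F=4.
Step 5. [col 2: T + F ≡ B (mod 10)] column 2 (T + F ≡ B (mod 10), carry-in 1) doesn't pin B yet; pick B=7 and continue, so B=7.
Step 6. [col 2: T + F ≡ B (mod 10)] in column 2 we have T+F≡B with carry-in 1; given F=4, B=7 and digits 1,3,4,7,9 already taken and all letters distinct, that pins T to 2, so T=2.
Step 7. [col 3: O + T ≡ H (mod 10)] O=6 is one option consistent with column 3 (O + T ≡ H (mod 10), carry-in 0) — take it ⇒ O=6.
Step 8. [col 3: O + T ≡ H (mod 10)] in column 3 we have O+T≡H with carry-in 0; given O=6, T=2 and digits 1,2,3,4,6,7,9 already taken and all letters distinct, that pins H to 8 ⇒ H=8.
Step 9. [col 4: B + E ≡ U (mod 10)] in column 4 we have B+E≡U with carry-in 0; given B=7, E=3 and digits 1,2,3,4,6,7,8,9 already taken and all letters distinct, that pins U to 0, so U=0.

Answer: B=7, E=3, F=4, H=8, O=6, T=2, U=0, V=1, X=9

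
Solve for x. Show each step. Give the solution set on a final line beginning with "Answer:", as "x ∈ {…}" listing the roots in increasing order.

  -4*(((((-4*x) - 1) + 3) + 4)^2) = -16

Step 1. [-4*(((((-4*x) - 1) + 3) + 4)^2) = -16] -4·(inner) — divide through by -4. So div: ((((-4*x) - 1) + 3) + 4)^2 = 4.
Step 2. [((((-4*x) - 1) + 3) + 4)^2 = 4] LHS squared, RHS 4 ≥ 0: apply √ (±). So sqrt: (((-4*x) - 1) + 3) + 4 = 2 or -2.
Step 3. [(((-4*x) - 1) + 3) + 4 = 2 or -2] +4 is outermost — subtract 4 both sides, so sub: ((-4*x) - 1) + 3 = -2 or -6.
Step 4. [((-4*x) - 1) + 3 = -2 or -6] +3 is outermost — subtract 3 both sides, so sub: (-4*x) - 1 = -5 or -9.
Step 5. [(-4*x) - 1 = -5 or -9] the outer -1 inverts by adding 1 ⇒ sub: -4*x = -4 or -8.
Step 6. [-4*x = -4 or -8] leading coefficient -4: divide by -4, so div: x = 1 or 2.

Answer: x ∈ {1, 2}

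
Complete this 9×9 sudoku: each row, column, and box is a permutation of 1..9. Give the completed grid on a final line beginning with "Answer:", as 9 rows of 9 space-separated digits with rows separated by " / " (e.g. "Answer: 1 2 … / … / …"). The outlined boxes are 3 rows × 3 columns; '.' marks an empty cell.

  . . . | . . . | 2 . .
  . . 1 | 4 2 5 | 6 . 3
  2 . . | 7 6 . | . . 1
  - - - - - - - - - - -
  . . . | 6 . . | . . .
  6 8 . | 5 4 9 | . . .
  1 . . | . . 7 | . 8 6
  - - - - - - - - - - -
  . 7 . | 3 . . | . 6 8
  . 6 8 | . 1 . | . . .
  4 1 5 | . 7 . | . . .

Step 1. [r2c2∈{9}] r2c2 is down to just 9, so r2c2=9.
Step 2. [r6c5∈{3}] only 3 remains possible at r6c5, so r6c5=3.
Step 3. [r2c8∈{7}] only 7 remains possible at r2c8 ⇒ r2c8=7.
Step 4. [r7c7∈{1,4,5,9}] 1 has one home in row 7: r7c7, so r7c7=1.
Step 5. [r6c4∈{2}] r6c4 has the single candidate 2, so r6c4=2.
Step 6. [r4c2∈{2,3,4,5}] 2 has one home in col 2: r4c2 ⇒ r4c2=2.
Step 7. [r8c4∈{9}] nothing but 9 survives at r8c4 ⇒ r8c4=9.
Step 8. [r3c7∈{4,5,8,9}] across col 7, 8 lands solely at r3c7, so r3c7=8.
Step 9. [r3c8∈{4,5,9}] row 3 places 9 nowhere but r3c8, so r3c8=9.
Step 10. [r3c2∈{3,4,5}] across row 3, 5 lands solely at r3c2 ⇒ r3c2=5.
Step 11. [r4c1∈{3,5,7,9}] in col 1, 5 fits only at r4c1 ⇒ r4c1=5.
Step 12. [r3c3∈{3,4}] in row 3, 4 fits only at r3c3, so r3c3=4.
Step 13. [r4c6∈{1,8}] in box 5, 1 fits only at r4c6. So r4c6=1.
Step 14. [r1c2∈{3}] only 3 remains possible at r1c2. So r1c2=3.
Step 15. [r1c6∈{8}] r1c6 has the single candidate 8, so r1c6=8.
Step 16. [r6c3∈{9}] only 9 remains possible at r6c3. So r6c3=9.
Step 17. [r7c6∈{2,4}] 4 has one home in row 7: r7c6 ⇒ r7c6=4.
Step 18. [r8c6∈{2}] only 2 remains possible at r8c6. So r8c6=2.
Step 19. [r5c8∈{1,2,3}] row 5 places 1 nowhere but r5c8 ⇒ r5c8=1.
Step 20. [r5c9∈{2,7}] 2 has one home in row 5: r5c9. So r5c9=2.
Step 21. [r9c9∈{9}] nothing but 9 survives at r9c9, so r9c9=9.
Step 22. [r9c7∈{3}] only 3 remains possible at r9c7 ⇒ r9c7=3.
Step 23. [r5c7∈{7}] only 7 remains possible at r5c7, so r5c7=7.
Step 24. [r4c9∈{4}] only 4 remains possible at r4c9, so r4c9=4.
Step 25. [r1c8∈{4,5}] r1c8 is the only open cell in row 1 admitting 4 ⇒ r1c8=4.
Step 26. [r4c3∈{3,7}] in row 4, 7 fits only at r4c3, so r4c3=7.
Step 27. [r8c8∈{5}] nothing but 5 survives at r8c8 ⇒ r8c8=5.
Step 28. [r9c6∈{6}] r9c6 is down to just 6 ⇒ r9c6=6.
Step 29. [r4c7∈{9}] r4c7 is down to just 9 ⇒ r4c7=9.
Step 30. [r7c1∈{9}] r7c1 is down to just 9. So r7c1=9.
Step 31. [r4c8∈{3}] r4c8 has the single candidate 3 ⇒ r4c8=3.
Step 32. [r9c8∈{2}] r9c8 has the single candidate 2, so r9c8=2.
Step 33. [r6c2∈{4}] r6c2 has the single candidate 4. So r6c2=4.
Step 34. [r7c5∈{5}] nothing but 5 survives at r7c5. So r7c5=5.
Step 35. [r8c9∈{7}] only 7 remains possible at r8c9 ⇒ r8c9=7.
Step 36. [r8c1∈{3}] r8c1 is down to just 3, so r8c1=3.
Step 37. [r5c3∈{3}] only 3 remains possible at r5c3, so r5c3=3.
Step 38. [r1c1∈{7}] only 7 remains possible at r1c1, so r1c1=7.
Step 39. [r9c4∈{8}] r9c4's peers cover all but 8, so r9c4=8.
Step 40. [r7c3∈{2}] only 2 remains possible at r7c3. So r7c3=2.
Step 41. [r3c6∈{3}] r3c6's peers cover all but 3. So r3c6=3.
Step 42. [r1c9∈{5}] r1c9 is down to just 5, so r1c9=5.
Step 43. [r2c1∈{8}] only 8 remains possible at r2c1 ⇒ r2c1=8.
Step 44. [r1c4∈{1}] only 1 remains possible at r1c4 ⇒ r1c4=1.
Step 45. [r6c7∈{5}] r6c7 is down to just 5 ⇒ r6c7=5.
Step 46. [r8c7∈{4}] nothing but 4 survives at r8c7, so r8c7=4.
Step 47. [r4c5∈{8}] r4c5 has the single candidate 8. So r4c5=8.
Step 48. [r1c5∈{9}] nothing but 9 survives at r1c5. So r1c5=9.
Step 49. [r1c3∈{6}] only 6 remains possible at r1c3 ⇒ r1c3=6.

Answer: 7 3 6 1 9 8 2 4 5 / 8 9 1 4 2 5 6 7 3 / 2 5 4 7 6 3 8 9 1 / 5 2 7 6 8 1 9 3 4 / 6 8 3 5 4 9 7 1 2 / 1 4 9 2 3 7 5 8 6 / 9 7 2 3 5 4 1 6 8 / 3 6 8 9 1 2 4 5 7 / 4 1 5 8 7 6 3 2 9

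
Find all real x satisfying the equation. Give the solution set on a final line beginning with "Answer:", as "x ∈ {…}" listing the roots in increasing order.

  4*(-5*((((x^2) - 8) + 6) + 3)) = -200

Step 1. [4*(-5*((((x^2) - 8) + 6) + 3)) = -200] 4·(inner) — divide through by 4. So div: -5*((((x^2) - 8) + 6) + 3) = -50.
Step 2. [-5*((((x^2) - 8) + 6) + 3) = -50] LHS = -5·(…); ÷-5 both sides. So div: (((x^2) - 8) + 6) + 3 = 10.
Step 3. [(((x^2) - 8) + 6) + 3 = 10] 3 comes off first (subtract 3), so sub: ((x^2) - 8) + 6 = 7.
Step 4. [((x^2) - 8) + 6 = 7] subtract 6: x sits inside (… + 6) ⇒ sub: (x^2) - 8 = 1.
Step 5. [(x^2) - 8 = 1] the outer -8 inverts by adding 8, so sub: x^2 = 9.
Step 6. [x^2 = 9] LHS squared, RHS 9 ≥ 0: apply √ (±) ⇒ sqrt: x = 3 or -3.

Answer: x ∈ {-3, 3}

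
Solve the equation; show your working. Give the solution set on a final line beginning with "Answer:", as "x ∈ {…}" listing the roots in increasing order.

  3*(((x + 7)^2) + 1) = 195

Step 1. [3*(((x + 7)^2) + 1) = 195] LHS = 3·(…); ÷3 both sides ⇒ div: ((x + 7)^2) + 1 = 65.
Step 2. [((x + 7)^2) + 1 = 65] peel the +1: subtract 1 from each side ⇒ sub: (x + 7)^2 = 64.
Step 3. [(x + 7)^2 = 64] 64 ≥ 0, LHS is (·)² — take ±√, so sqrt: x + 7 = 8 or -8.
Step 4. [x + 7 = 8 or -8] 7 comes off first (subtract 7) ⇒ sub: x = 1 or -15.

Answer: x ∈ {-15, 1}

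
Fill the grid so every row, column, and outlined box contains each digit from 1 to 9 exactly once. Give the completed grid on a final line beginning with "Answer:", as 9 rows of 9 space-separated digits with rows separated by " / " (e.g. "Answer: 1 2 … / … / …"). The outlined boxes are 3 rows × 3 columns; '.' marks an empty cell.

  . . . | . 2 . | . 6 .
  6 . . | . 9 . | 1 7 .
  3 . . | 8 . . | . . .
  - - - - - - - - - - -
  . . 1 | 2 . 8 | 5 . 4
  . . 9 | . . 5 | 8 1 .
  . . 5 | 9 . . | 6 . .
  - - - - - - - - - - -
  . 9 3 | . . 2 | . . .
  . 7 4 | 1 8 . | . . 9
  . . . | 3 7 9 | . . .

Step 1. [r1c1∈{1,4,5,7,8,9}] 9 has one home in col 1: r1c1 ⇒ r1c1=9.
Step 2. [r9c3∈{2,6,8}] 6 has one home in col 3: r9c3 ⇒ r9c3=6.
Step 3. [r7c9∈{1,5,6,7,8}] 6 has one home in col 9: r7c9 ⇒ r7c9=6.
Step 4. [r9c9∈{1,2,5,8}] in col 9, 1 fits only at r9c9 ⇒ r9c9=1.
Step 5. [r5c4∈{4,6,7}] col 4 places 6 nowhere but r5c4 ⇒ r5c4=6.
Step 6. [r6c6∈{1,3,4,7}] across box 5, 7 lands solely at r6c6 ⇒ r6c6=7.
Step 7. [r4c5∈{3}] r4c5 has the single candidate 3. So r4c5=3.
Step 8. [r5c5∈{4}] r5c5's peers cover all but 4 ⇒ r5c5=4.
Step 9. [r7c4∈{4,5}] across box 8, 4 lands solely at r7c4, so r7c4=4.
Step 10. [r2c4∈{5}] r2c4 has the single candidate 5. So r2c4=5.
Step 11. [r6c1∈{2,4,8}] across col 1, 4 lands solely at r6c1. So r6c1=4.
Step 12. [r6c2∈{2,3,8}] row 6 places 8 nowhere but r6c2 ⇒ r6c2=8.
Step 13. [r3c7∈{2,4,9}] r3c7 is the only open cell in col 7 admitting 9 ⇒ r3c7=9.
Step 14. [r5c9∈{2,3,7}] col 9 places 7 nowhere but r5c9, so r5c9=7.
Step 15. [r5c1∈{2}] r5c1's peers cover all but 2 ⇒ r5c1=2.
Step 16. [r9c2∈{2,5}] r9c2 is the only open cell in box 7 admitting 2 ⇒ r9c2=2.
Step 17. [r2c2∈{4}] only 4 remains possible at r2c2, so r2c2=4.
Step 18. [r8c1∈{5}] nothing but 5 survives at r8c1 ⇒ r8c1=5.
Step 19. [r9c8∈{4,5,8}] in row 9, 5 fits only at r9c8. So r9c8=5.
Step 20. [r3c8∈{2,4}] col 8 places 4 nowhere but r3c8. So r3c8=4.
Step 21. [r1c7∈{3}] r1c7's peers cover all but 3 ⇒ r1c7=3.
Step 22. [r3c5∈{1,6}] r3c5 is the only open cell in col 5 admitting 6. So r3c5=6.
Step 23. [r6c9∈{2,3}] col 9 places 3 nowhere but r6c9. So r6c9=3.
Step 24. [r3c6∈{1}] only 1 remains possible at r3c6 ⇒ r3c6=1.
Step 25. [r3c3∈{2,7}] row 3 places 7 nowhere but r3c3 ⇒ r3c3=7.
Step 26. [r3c2∈{5}] r3c2 is down to just 5. So r3c2=5.
Step 27. [r1c3∈{8}] r1c3 is down to just 8 ⇒ r1c3=8.
Step 28. [r7c1∈{1,8}] 1 has one home in row 7: r7c1, so r7c1=1.
Step 29. [r8c8∈{2,3}] in row 8, 3 fits only at r8c8, so r8c8=3.
Step 30. [r3c9∈{2}] nothing but 2 survives at r3c9 ⇒ r3c9=2.
Step 31. [r7c8∈{8}] only 8 remains possible at r7c8. So r7c8=8.
Step 32. [r2c9∈{8}] nothing but 8 survives at r2c9, so r2c9=8.
Step 33. [r1c2∈{1}] r1c2's peers cover all but 1, so r1c2=1.
Step 34. [r4c2∈{6}] nothing but 6 survives at r4c2 ⇒ r4c2=6.
Step 35. [r7c7∈{7}] r7c7's peers cover all but 7 ⇒ r7c7=7.
Step 36. [r2c6∈{3}] r2c6 has the single candidate 3. So r2c6=3.
Step 37. [r1c6∈{4}] r1c6's peers cover all but 4. So r1c6=4.
Step 38. [r5c2∈{3}] r5c2 is down to just 3 ⇒ r5c2=3.
Step 39. [r9c7∈{4}] nothing but 4 survives at r9c7, so r9c7=4.
Step 40. [r9c1∈{8}] r9c1 is down to just 8. So r9c1=8.
Step 41. [r8c7∈{2}] r8c7 has the single candidate 2. So r8c7=2.
Step 42. [r4c8∈{9}] r4c8 is down to just 9, so r4c8=9.
Step 43. [r1c4∈{7}] nothing but 7 survives at r1c4 ⇒ r1c4=7.
Step 44. [r8c6∈{6}] r8c6 is down to just 6, so r8c6=6.
Step 45. [r1c9∈{5}] r1c9 is down to just 5, so r1c9=5.
Step 46. [r6c5∈{1}] only 1 remains possible at r6c5 ⇒ r6c5=1.
Step 47. [r7c5∈{5}] nothing but 5 survives at r7c5. So r7c5=5.
Step 48. [r6c8∈{2}] r6c8 is down to just 2 ⇒ r6c8=2.
Step 49. [r4c1∈{7}] nothing but 7 survives at r4c1 ⇒ r4c1=7.
Step 50. [r2c3∈{2}] nothing but 2 survives at r2c3, so r2c3=2.

Answer: 9 1 8 7 2 4 3 6 5 / 6 4 2 5 9 3 1 7 8 / 3 5 7 8 6 1 9 4 2 / 7 6 1 2 3 8 5 9 4 / 2 3 9 6 4 5 8 1 7 / 4 8 5 9 1 7 6 2 3 / 1 9 3 4 5 2 7 8 6 / 5 7 4 1 8 6 2 3 9 / 8 2 6 3 7 9 4 5 1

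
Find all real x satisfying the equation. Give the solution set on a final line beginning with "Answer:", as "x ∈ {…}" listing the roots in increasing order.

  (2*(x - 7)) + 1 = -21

Step 1. [(2*(x - 7)) + 1 = -21] subtract 1: x sits inside (… + 1) ⇒ sub: 2*(x - 7) = -22.
Step 2. [2*(x - 7) = -22] 2·(inner) — divide through by 2, so div: x - 7 = -11.
Step 3. [x - 7 = -11] peel the -7: add 7 from each side ⇒ sub: x = -4.

Answer: x ∈ {-4}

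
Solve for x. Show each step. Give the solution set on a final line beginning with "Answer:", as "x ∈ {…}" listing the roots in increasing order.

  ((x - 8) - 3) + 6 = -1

Step 1. [((x - 8) - 3) + 6 = -1] subtract 6: x sits inside (… + 6). So sub: (x - 8) - 3 = -7.
Step 2. [(x - 8) - 3 = -7] -3 is outermost — add 3 both sides. So sub: x - 8 = -4.
Step 3. [x - 8 = -4] the outer -8 inverts by adding 8, so sub: x = 4.

Answer: x ∈ {4}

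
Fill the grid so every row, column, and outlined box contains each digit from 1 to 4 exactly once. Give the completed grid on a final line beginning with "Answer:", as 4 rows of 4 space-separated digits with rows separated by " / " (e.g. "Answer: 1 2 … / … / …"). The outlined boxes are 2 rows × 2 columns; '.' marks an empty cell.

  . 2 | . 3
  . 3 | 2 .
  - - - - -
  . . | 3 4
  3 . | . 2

Step 1. [r4c3∈{1}] r4c3 has the single candidate 1 ⇒ r4c3=1.
Step 2. [r1c1∈{1,4}] r1c1 is the only open cell in row 1 admitting 1 ⇒ r1c1=1.
Step 3. [r3c2∈{1}] r3c2 is down to just 1 ⇒ r3c2=1.
Step 4. [r3c1∈{2}] r3c1 has the single candidate 2, so r3c1=2.
Step 5. [r1c3∈{4}] nothing but 4 survives at r1c3 ⇒ r1c3=4.
Step 6. [r2c1∈{4}] only 4 remains possible at r2c1, so r2c1=4.
Step 7. [r2c4∈{1}] r2c4 is down to just 1 ⇒ r2c4=1.
Step 8. [r4c2∈{4}] r4c2's peers cover all but 4. So r4c2=4.

Answer: 1 2 4 3 / 4 3 2 1 / 2 1 3 4 / 3 4 1 2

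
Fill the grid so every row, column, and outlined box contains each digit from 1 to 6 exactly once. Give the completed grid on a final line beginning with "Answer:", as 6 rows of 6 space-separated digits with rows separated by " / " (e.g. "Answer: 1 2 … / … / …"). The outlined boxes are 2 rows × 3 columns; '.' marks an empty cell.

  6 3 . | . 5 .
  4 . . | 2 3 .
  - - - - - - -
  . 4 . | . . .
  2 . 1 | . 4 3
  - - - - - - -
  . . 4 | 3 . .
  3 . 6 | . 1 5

Step 1. [r3c1∈{5}] r3c1's peers cover all but 5 ⇒ r3c1=5.
Step 2. [r2c6∈{1,6}] r2c6 is the only open cell in row 2 admitting 6, so r2c6=6.
Step 3. [r5c2∈{1,2,5}] in row 5, 5 fits only at r5c2, so r5c2=5.
Step 4. [r1c6∈{1,4}] in col 6, 4 fits only at r1c6 ⇒ r1c6=4.
Step 5. [r3c6∈{1,2}] in col 6, 1 fits only at r3c6 ⇒ r3c6=1.
Step 6. [r5c5∈{2,6}] row 5 places 6 nowhere but r5c5. So r5c5=6.
Step 7. [r3c4∈{6}] r3c4 is down to just 6. So r3c4=6.
Step 8. [r3c5∈{2}] r3c5's peers cover all but 2, so r3c5=2.
Step 9. [r3c3∈{3}] r3c3's peers cover all but 3 ⇒ r3c3=3.
Step 10. [r1c4∈{1}] only 1 remains possible at r1c4 ⇒ r1c4=1.
Step 11. [r5c1∈{1}] r5c1 has the single candidate 1 ⇒ r5c1=1.
Step 12. [r5c6∈{2}] nothing but 2 survives at r5c6. So r5c6=2.
Step 13. [r1c3∈{2}] r1c3 has the single candidate 2. So r1c3=2.
Step 14. [r4c4∈{5}] r4c4 is down to just 5, so r4c4=5.
Step 15. [r2c2∈{1}] nothing but 1 survives at r2c2 ⇒ r2c2=1.
Step 16. [r6c4∈{4}] r6c4 has the single candidate 4 ⇒ r6c4=4.
Step 17. [r2c3∈{5}] r2c3 is down to just 5 ⇒ r2c3=5.
Step 18. [r6c2∈{2}] only 2 remains possible at r6c2 ⇒ r6c2=2.
Step 19. [r4c2∈{6}] nothing but 6 survives at r4c2. So r4c2=6.

Answer: 6 3 2 1 5 4 / 4 1 5 2 3 6 / 5 4 3 6 2 1 / 2 6 1 5 4 3 / 1 5 4 3 6 2 / 3 2 6 4 1 5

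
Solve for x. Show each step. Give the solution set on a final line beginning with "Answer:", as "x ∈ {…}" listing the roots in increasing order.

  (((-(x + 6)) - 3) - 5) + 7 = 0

Step 1. [(((-(x + 6)) - 3) - 5) + 7 = 0] the outer +7 inverts by subtracting 7, so sub: ((-(x + 6)) - 3) - 5 = -7.
Step 2. [((-(x + 6)) - 3) - 5 = -7] -5 is outermost — add 5 both sides, so sub: (-(x + 6)) - 3 = -2.
Step 3. [(-(x + 6)) - 3 = -2] peel the -3: add 3 from each side. So sub: -(x + 6) = 1.
Step 4. [-(x + 6) = 1] LHS negated; negate both sides. So neg: x + 6 = -1.
Step 5. [x + 6 = -1] subtract 6: x sits inside (… + 6), so sub: x = -7.

Answer: x ∈ {-7}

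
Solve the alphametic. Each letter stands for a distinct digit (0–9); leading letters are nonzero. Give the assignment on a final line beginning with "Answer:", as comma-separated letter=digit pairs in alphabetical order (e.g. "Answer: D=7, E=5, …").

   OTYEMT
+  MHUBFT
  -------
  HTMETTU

Step 1. [H] H is the leading digit of a 7-digit sum of two 6-digit numbers; the final carry is exactly 1. So H=1.
Step 2. [col 1: T + T ≡ U (mod 10)] column 1 (T + T ≡ U (mod 10), carry-in 0) doesn't pin U yet; pick U=2 and continue ⇒ U=2.
Step 3. [col 1: T + T ≡ U (mod 10)] in column 1 we have T+T≡U with carry-in 0; given U=2 and digits 1,2 already taken and all letters distinct, that pins T to 6 ⇒ T=6.
Step 4. [col 2: M + F ≡ T (mod 10)] M=7 is one option consistent with column 2 (M + F ≡ T (mod 10), carry-in 1) — take it ⇒ M=7.
Step 5. [col 2: M + F ≡ T (mod 10)] in column 2 we have M+F≡T with carry-in 1; given M=7, T=6 and digits 1,2,6,7 already taken and all letters distinct, that pins F to 8 ⇒ F=8.
Step 6. [col 3: E + B ≡ T (mod 10)] several values work for E in column 3 (E + B ≡ T (mod 10), carry-in 1); try E=5, so E=5.
Step 7. [col 3: E + B ≡ T (mod 10)] from column 3 (E=5, T=6, carry-in 1, digits 1,2,5,6,7,8 already taken and all letters distinct): B must equal 0, so B=0.
Step 8. [col 4: Y + U ≡ E (mod 10)] column 4: given U=2, E=5, carry-in 0, and digits 0,1,2,5,6,7,8 already taken and all letters distinct, Y+U≡E (mod 10) forces Y=3, so Y=3.
Step 9. [col 6: O + M ≡ T (mod 10)] from column 6 (M=7, T=6, carry-in 0, digits 0,1,2,3,5,6,7,8 already taken and all letters distinct): O must equal 9. So O=9.

Answer: B=0, E=5, F=8, H=1, M=7, O=9, T=6, U=2, Y=3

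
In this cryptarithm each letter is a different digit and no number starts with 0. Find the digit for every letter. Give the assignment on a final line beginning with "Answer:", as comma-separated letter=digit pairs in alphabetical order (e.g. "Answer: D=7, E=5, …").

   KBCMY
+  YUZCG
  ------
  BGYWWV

Step 1. [col 1: Y + G ≡ V (mod 10)] no forcing yet in column 1 (carry-in 0); G=2 is free and consistent — try it ⇒ G=2.
Step 2. [col 1: Y + G ≡ V (mod 10)] no forcing yet in column 1 (carry-in 0); Y=8 is free and consistent — try it. So Y=8.
Step 3. [col 1: Y + G ≡ V (mod 10)] column 1 reads Y+G+carry(0)=V with Y=8, G=2; with digits 2,8 already taken and all letters distinct, the only value for V is 0. So V=0.
Step 4. [col 2: M + C ≡ W (mod 10)] several values work for W in column 2 (M + C ≡ W (mod 10), carry-in 1); try W=9 ⇒ W=9.
Step 5. [col 2: M + C ≡ W (mod 10)] C=3 is one option consistent with column 2 (M + C ≡ W (mod 10), carry-in 1) — take it. So C=3.
Step 6. [col 2: M + C ≡ W (mod 10)] in column 2 we have M+C≡W with carry-in 1; given C=3, W=9 and digits 0,2,3,8,9 already taken and all letters distinct, that pins M to 5. So M=5.
Step 7. [col 3: C + Z ≡ W (mod 10)] from column 3 (C=3, W=9, carry-in 0, digits 0,2,3,5,8,9 already taken and all letters distinct): Z must equal 6. So Z=6.
Step 8. [col 4: B + U ≡ Y (mod 10)] several values work for U in column 4 (B + U ≡ Y (mod 10), carry-in 0); try U=7, so U=7.
Step 9. [col 4: B + U ≡ Y (mod 10)] column 4: given U=7, Y=8, carry-in 0, and digits 0,2,3,5,6,7,8,9 already taken and all letters distinct, B+U≡Y (mod 10) forces B=1. So B=1.
Step 10. [col 5: K + Y ≡ G (mod 10)] from column 5 (Y=8, G=2, carry-in 0, digits 0,1,2,3,5,6,7,8,9 already taken and all letters distinct): K must equal 4 ⇒ K=4.

Answer: B=1, C=3, G=2, K=4, M=5, U=7, V=0, W=9, Y=8, Z=6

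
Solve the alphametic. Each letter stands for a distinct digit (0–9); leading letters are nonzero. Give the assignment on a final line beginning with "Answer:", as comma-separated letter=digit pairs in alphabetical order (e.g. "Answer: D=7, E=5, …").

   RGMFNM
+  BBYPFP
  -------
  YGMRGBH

Step 1. [col 1: M + P ≡ H (mod 10)] no forcing yet in column 1 (carry-in 0); H=5 is free and consistent — try it ⇒ H=5.
Step 2. [col 1: M + P ≡ H (mod 10)] no forcing yet in column 1 (carry-in 0); P=9 is free and consistent — try it, so P=9.
Step 3. [Y] the sum has 7 digits but both addends have 6; that extra leading digit Y is the final carry, namely 1 ⇒ Y=1.
Step 4. [col 1: M + P ≡ H (mod 10)] column 1: given P=9, H=5, carry-in 0, and digits 1,5,9 already taken and all letters distinct, M+P≡H (mod 10) forces M=6. So M=6.
Step 5. [col 2: N + F ≡ B (mod 10)] several values work for B in column 2 (N + F ≡ B (mod 10), carry-in 1); try B=4 ⇒ B=4.
Step 6. [col 2: N + F ≡ B (mod 10)] several values work for F in column 2 (N + F ≡ B (mod 10), carry-in 1); try F=3, so F=3.
Step 7. [col 2: N + F ≡ B (mod 10)] in column 2 we have N+F≡B with carry-in 1; given F=3, B=4 and digits 1,3,4,5,6,9 already taken and all letters distinct, that pins N to 0, so N=0.
Step 8. [col 3: F + P ≡ G (mod 10)] from column 3 (F=3, P=9, carry-in 0, digits 0,1,3,4,5,6,9 already taken and all letters distinct): G must equal 2 ⇒ G=2.
Step 9. [col 4: M + Y ≡ R (mod 10)] in column 4 we have M+Y≡R with carry-in 1; given M=6, Y=1 and digits 0,1,2,3,4,5,6,9 already taken and all letters distinct, that pins R to 8, so R=8.

Answer: B=4, F=3, G=2, H=5, M=6, N=0, P=9, R=8, Y=1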